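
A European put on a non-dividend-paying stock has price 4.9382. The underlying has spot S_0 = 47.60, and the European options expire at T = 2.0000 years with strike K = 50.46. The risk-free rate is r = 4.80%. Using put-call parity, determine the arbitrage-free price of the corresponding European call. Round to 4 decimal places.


Answer: Call price = 6.6971

Derivation:
Put-call parity: C - P = S_0 * exp(-qT) - K * exp(-rT).
S_0 * exp(-qT) = 47.6000 * 1.00000000 = 47.60000000
K * exp(-rT) = 50.4600 * 0.90846402 = 45.84109425
C = P + S*exp(-qT) - K*exp(-rT)
C = 4.9382 + 47.60000000 - 45.84109425 = 6.6971


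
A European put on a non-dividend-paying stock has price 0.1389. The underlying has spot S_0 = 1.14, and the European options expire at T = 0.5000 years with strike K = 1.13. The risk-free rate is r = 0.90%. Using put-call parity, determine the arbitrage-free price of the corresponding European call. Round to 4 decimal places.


Put-call parity: C - P = S_0 * exp(-qT) - K * exp(-rT).
S_0 * exp(-qT) = 1.1400 * 1.00000000 = 1.14000000
K * exp(-rT) = 1.1300 * 0.99551011 = 1.12492642
C = P + S*exp(-qT) - K*exp(-rT)
C = 0.1389 + 1.14000000 - 1.12492642 = 0.1540

Answer: Call price = 0.1540


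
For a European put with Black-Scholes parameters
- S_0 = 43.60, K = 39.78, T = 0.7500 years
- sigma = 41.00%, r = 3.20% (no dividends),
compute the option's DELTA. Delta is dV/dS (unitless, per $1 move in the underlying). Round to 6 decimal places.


d1 = 0.5033660060; d2 = 0.1482955905
phi(d1) = 0.3514713070; exp(-qT) = 1.0000000000; exp(-rT) = 0.9762857098
N(-d1) = 0.3073534836
Delta = -exp(-qT) * N(-d1) = -1.0000000000 * 0.3073534836 = -0.307353

Answer: Delta = -0.307353


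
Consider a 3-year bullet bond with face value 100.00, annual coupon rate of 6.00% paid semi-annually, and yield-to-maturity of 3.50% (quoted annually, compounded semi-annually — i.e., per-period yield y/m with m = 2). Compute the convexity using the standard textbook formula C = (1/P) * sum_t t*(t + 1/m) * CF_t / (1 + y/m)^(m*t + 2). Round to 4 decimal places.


Coupon per period c = face * coupon_rate / m = 3.000000
Periods per year m = 2; per-period yield y/m = 0.017500
Number of cashflows N = 6
Cashflows (t years, CF_t, discount factor 1/(1+y/m)^(m*t), PV):
  t = 0.5000: CF_t = 3.000000, DF = 0.982801, PV = 2.948403
  t = 1.0000: CF_t = 3.000000, DF = 0.965898, PV = 2.897693
  t = 1.5000: CF_t = 3.000000, DF = 0.949285, PV = 2.847856
  t = 2.0000: CF_t = 3.000000, DF = 0.932959, PV = 2.798876
  t = 2.5000: CF_t = 3.000000, DF = 0.916913, PV = 2.750738
  t = 3.0000: CF_t = 103.000000, DF = 0.901143, PV = 92.817682
Price P = sum_t PV_t = 107.061247
Convexity numerator sum_t t*(t + 1/m) * CF_t / (1+y/m)^(m*t + 2):
  t = 0.5000: term = 1.423928
  t = 1.0000: term = 4.198313
  t = 1.5000: term = 8.252213
  t = 2.0000: term = 13.517138
  t = 2.5000: term = 19.926985
  t = 3.0000: term = 941.350116
Convexity = (1/P) * sum = 988.668693 / 107.061247 = 9.234608

Answer: Convexity = 9.2346


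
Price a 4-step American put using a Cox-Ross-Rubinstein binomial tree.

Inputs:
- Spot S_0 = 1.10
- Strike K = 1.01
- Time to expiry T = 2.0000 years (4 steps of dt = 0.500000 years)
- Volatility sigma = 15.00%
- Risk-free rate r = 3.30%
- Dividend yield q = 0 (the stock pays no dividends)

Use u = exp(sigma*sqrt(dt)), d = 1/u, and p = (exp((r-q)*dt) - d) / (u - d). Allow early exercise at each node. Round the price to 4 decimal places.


Answer: Price = V(0,0) = 0.0348

Derivation:
dt = T/N = 0.500000
u = exp(sigma*sqrt(dt)) = 1.111895; d = 1/u = 0.899365
p = (exp((r-q)*dt) - d) / (u - d) = 0.551788
Discount per step: exp(-r*dt) = 0.983635
Stock lattice S(k, i) with i counting down-moves:
  k=0: S(0,0) = 1.1000
  k=1: S(1,0) = 1.2231; S(1,1) = 0.9893
  k=2: S(2,0) = 1.3599; S(2,1) = 1.1000; S(2,2) = 0.8897
  k=3: S(3,0) = 1.5121; S(3,1) = 1.2231; S(3,2) = 0.9893; S(3,3) = 0.8002
  k=4: S(4,0) = 1.6813; S(4,1) = 1.3599; S(4,2) = 1.1000; S(4,3) = 0.8897; S(4,4) = 0.7197
Terminal payoffs V(N, i) = max(K - S_T, 0):
  V(4,0) = 0.000000; V(4,1) = 0.000000; V(4,2) = 0.000000; V(4,3) = 0.120256; V(4,4) = 0.290324
Backward induction: V(k, i) = exp(-r*dt) * [p * V(k+1, i) + (1-p) * V(k+1, i+1)]; then take max(V_cont, immediate exercise) for American.
  V(3,0) = exp(-r*dt) * [p*0.000000 + (1-p)*0.000000] = 0.000000; exercise = 0.000000; V(3,0) = max -> 0.000000
  V(3,1) = exp(-r*dt) * [p*0.000000 + (1-p)*0.000000] = 0.000000; exercise = 0.000000; V(3,1) = max -> 0.000000
  V(3,2) = exp(-r*dt) * [p*0.000000 + (1-p)*0.120256] = 0.053018; exercise = 0.020698; V(3,2) = max -> 0.053018
  V(3,3) = exp(-r*dt) * [p*0.120256 + (1-p)*0.290324] = 0.193267; exercise = 0.209795; V(3,3) = max -> 0.209795
  V(2,0) = exp(-r*dt) * [p*0.000000 + (1-p)*0.000000] = 0.000000; exercise = 0.000000; V(2,0) = max -> 0.000000
  V(2,1) = exp(-r*dt) * [p*0.000000 + (1-p)*0.053018] = 0.023374; exercise = 0.000000; V(2,1) = max -> 0.023374
  V(2,2) = exp(-r*dt) * [p*0.053018 + (1-p)*0.209795] = 0.121270; exercise = 0.120256; V(2,2) = max -> 0.121270
  V(1,0) = exp(-r*dt) * [p*0.000000 + (1-p)*0.023374] = 0.010305; exercise = 0.000000; V(1,0) = max -> 0.010305
  V(1,1) = exp(-r*dt) * [p*0.023374 + (1-p)*0.121270] = 0.066152; exercise = 0.020698; V(1,1) = max -> 0.066152
  V(0,0) = exp(-r*dt) * [p*0.010305 + (1-p)*0.066152] = 0.034758; exercise = 0.000000; V(0,0) = max -> 0.034758


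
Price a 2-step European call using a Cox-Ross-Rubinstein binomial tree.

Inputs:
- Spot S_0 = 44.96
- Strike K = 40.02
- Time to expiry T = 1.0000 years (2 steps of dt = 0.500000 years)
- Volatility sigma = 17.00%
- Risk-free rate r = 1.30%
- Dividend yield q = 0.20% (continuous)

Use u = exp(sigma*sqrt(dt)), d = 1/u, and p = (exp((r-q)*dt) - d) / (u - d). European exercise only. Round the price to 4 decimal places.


Answer: Price = V(0,0) = 6.5521

Derivation:
dt = T/N = 0.500000
u = exp(sigma*sqrt(dt)) = 1.127732; d = 1/u = 0.886736
p = (exp((r-q)*dt) - d) / (u - d) = 0.492869
Discount per step: exp(-r*dt) = 0.993521
Stock lattice S(k, i) with i counting down-moves:
  k=0: S(0,0) = 44.9600
  k=1: S(1,0) = 50.7028; S(1,1) = 39.8676
  k=2: S(2,0) = 57.1792; S(2,1) = 44.9600; S(2,2) = 35.3521
Terminal payoffs V(N, i) = max(S_T - K, 0):
  V(2,0) = 17.159161; V(2,1) = 4.940000; V(2,2) = 0.000000
Backward induction: V(k, i) = exp(-r*dt) * [p * V(k+1, i) + (1-p) * V(k+1, i+1)].
  V(1,0) = exp(-r*dt) * [p*17.159161 + (1-p)*4.940000] = 10.891420
  V(1,1) = exp(-r*dt) * [p*4.940000 + (1-p)*0.000000] = 2.418998
  V(0,0) = exp(-r*dt) * [p*10.891420 + (1-p)*2.418998] = 6.552065


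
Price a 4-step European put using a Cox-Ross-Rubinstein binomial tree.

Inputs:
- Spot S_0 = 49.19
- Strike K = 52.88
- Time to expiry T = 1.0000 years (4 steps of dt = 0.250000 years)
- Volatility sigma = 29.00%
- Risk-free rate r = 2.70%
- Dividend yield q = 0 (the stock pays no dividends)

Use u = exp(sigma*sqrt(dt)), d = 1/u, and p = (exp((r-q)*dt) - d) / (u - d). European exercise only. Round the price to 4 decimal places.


dt = T/N = 0.250000
u = exp(sigma*sqrt(dt)) = 1.156040; d = 1/u = 0.865022
p = (exp((r-q)*dt) - d) / (u - d) = 0.487086
Discount per step: exp(-r*dt) = 0.993273
Stock lattice S(k, i) with i counting down-moves:
  k=0: S(0,0) = 49.1900
  k=1: S(1,0) = 56.8656; S(1,1) = 42.5504
  k=2: S(2,0) = 65.7389; S(2,1) = 49.1900; S(2,2) = 36.8071
  k=3: S(3,0) = 75.9967; S(3,1) = 56.8656; S(3,2) = 42.5504; S(3,3) = 31.8389
  k=4: S(4,0) = 87.8552; S(4,1) = 65.7389; S(4,2) = 49.1900; S(4,3) = 36.8071; S(4,4) = 27.5414
Terminal payoffs V(N, i) = max(K - S_T, 0):
  V(4,0) = 0.000000; V(4,1) = 0.000000; V(4,2) = 3.690000; V(4,3) = 16.072915; V(4,4) = 25.338599
Backward induction: V(k, i) = exp(-r*dt) * [p * V(k+1, i) + (1-p) * V(k+1, i+1)].
  V(3,0) = exp(-r*dt) * [p*0.000000 + (1-p)*0.000000] = 0.000000
  V(3,1) = exp(-r*dt) * [p*0.000000 + (1-p)*3.690000] = 1.879919
  V(3,2) = exp(-r*dt) * [p*3.690000 + (1-p)*16.072915] = 9.973815
  V(3,3) = exp(-r*dt) * [p*16.072915 + (1-p)*25.338599] = 20.685313
  V(2,0) = exp(-r*dt) * [p*0.000000 + (1-p)*1.879919] = 0.957749
  V(2,1) = exp(-r*dt) * [p*1.879919 + (1-p)*9.973815] = 5.990814
  V(2,2) = exp(-r*dt) * [p*9.973815 + (1-p)*20.685313] = 15.363832
  V(1,0) = exp(-r*dt) * [p*0.957749 + (1-p)*5.990814] = 3.515468
  V(1,1) = exp(-r*dt) * [p*5.990814 + (1-p)*15.363832] = 10.725720
  V(0,0) = exp(-r*dt) * [p*3.515468 + (1-p)*10.725720] = 7.165176

Answer: Price = V(0,0) = 7.1652


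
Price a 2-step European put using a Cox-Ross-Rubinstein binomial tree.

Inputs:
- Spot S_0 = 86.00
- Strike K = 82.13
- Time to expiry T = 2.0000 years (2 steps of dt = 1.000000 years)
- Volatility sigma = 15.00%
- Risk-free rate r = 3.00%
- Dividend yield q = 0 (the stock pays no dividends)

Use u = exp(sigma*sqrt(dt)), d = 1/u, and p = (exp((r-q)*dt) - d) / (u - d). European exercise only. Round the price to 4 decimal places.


dt = T/N = 1.000000
u = exp(sigma*sqrt(dt)) = 1.161834; d = 1/u = 0.860708
p = (exp((r-q)*dt) - d) / (u - d) = 0.563706
Discount per step: exp(-r*dt) = 0.970446
Stock lattice S(k, i) with i counting down-moves:
  k=0: S(0,0) = 86.0000
  k=1: S(1,0) = 99.9177; S(1,1) = 74.0209
  k=2: S(2,0) = 116.0879; S(2,1) = 86.0000; S(2,2) = 63.7104
Terminal payoffs V(N, i) = max(K - S_T, 0):
  V(2,0) = 0.000000; V(2,1) = 0.000000; V(2,2) = 18.419633
Backward induction: V(k, i) = exp(-r*dt) * [p * V(k+1, i) + (1-p) * V(k+1, i+1)].
  V(1,0) = exp(-r*dt) * [p*0.000000 + (1-p)*0.000000] = 0.000000
  V(1,1) = exp(-r*dt) * [p*0.000000 + (1-p)*18.419633] = 7.798872
  V(0,0) = exp(-r*dt) * [p*0.000000 + (1-p)*7.798872] = 3.302042

Answer: Price = V(0,0) = 3.3020


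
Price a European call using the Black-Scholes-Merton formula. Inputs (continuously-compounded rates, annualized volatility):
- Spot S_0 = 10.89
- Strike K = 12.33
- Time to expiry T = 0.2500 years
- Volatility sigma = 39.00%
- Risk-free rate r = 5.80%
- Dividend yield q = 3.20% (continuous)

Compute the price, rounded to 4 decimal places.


d1 = (ln(S/K) + (r - q + 0.5*sigma^2) * T) / (sigma * sqrt(T)) = -0.50604041
d2 = d1 - sigma * sqrt(T) = -0.70104041
exp(-rT) = 0.98560462; exp(-qT) = 0.99203191
C = S_0 * exp(-qT) * N(d1) - K * exp(-rT) * N(d2)
N(d1) = 0.30641414; N(d2) = 0.24163890
C = 10.8900 * 0.99203191 * 0.30641414 - 12.3300 * 0.98560462 * 0.24163890 = 0.3737

Answer: Price = 0.3737


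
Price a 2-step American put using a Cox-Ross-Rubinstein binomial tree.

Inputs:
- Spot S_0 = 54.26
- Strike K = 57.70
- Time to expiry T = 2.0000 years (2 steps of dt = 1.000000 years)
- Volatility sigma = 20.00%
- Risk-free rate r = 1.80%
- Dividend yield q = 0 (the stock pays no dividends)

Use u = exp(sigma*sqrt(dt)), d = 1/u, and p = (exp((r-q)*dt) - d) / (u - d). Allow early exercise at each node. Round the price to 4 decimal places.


dt = T/N = 1.000000
u = exp(sigma*sqrt(dt)) = 1.221403; d = 1/u = 0.818731
p = (exp((r-q)*dt) - d) / (u - d) = 0.495272
Discount per step: exp(-r*dt) = 0.982161
Stock lattice S(k, i) with i counting down-moves:
  k=0: S(0,0) = 54.2600
  k=1: S(1,0) = 66.2733; S(1,1) = 44.4243
  k=2: S(2,0) = 80.9464; S(2,1) = 54.2600; S(2,2) = 36.3716
Terminal payoffs V(N, i) = max(K - S_T, 0):
  V(2,0) = 0.000000; V(2,1) = 3.440000; V(2,2) = 21.328434
Backward induction: V(k, i) = exp(-r*dt) * [p * V(k+1, i) + (1-p) * V(k+1, i+1)]; then take max(V_cont, immediate exercise) for American.
  V(1,0) = exp(-r*dt) * [p*0.000000 + (1-p)*3.440000] = 1.705291; exercise = 0.000000; V(1,0) = max -> 1.705291
  V(1,1) = exp(-r*dt) * [p*3.440000 + (1-p)*21.328434] = 12.246361; exercise = 13.275669; V(1,1) = max -> 13.275669
  V(0,0) = exp(-r*dt) * [p*1.705291 + (1-p)*13.275669] = 7.410585; exercise = 3.440000; V(0,0) = max -> 7.410585

Answer: Price = V(0,0) = 7.4106


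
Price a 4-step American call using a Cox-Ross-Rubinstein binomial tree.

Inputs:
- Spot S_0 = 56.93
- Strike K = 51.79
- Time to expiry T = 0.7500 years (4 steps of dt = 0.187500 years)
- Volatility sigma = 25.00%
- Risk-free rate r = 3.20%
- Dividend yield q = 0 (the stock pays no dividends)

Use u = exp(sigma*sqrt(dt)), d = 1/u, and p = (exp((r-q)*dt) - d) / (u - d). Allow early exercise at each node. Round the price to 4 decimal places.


Answer: Price = V(0,0) = 8.7166

Derivation:
dt = T/N = 0.187500
u = exp(sigma*sqrt(dt)) = 1.114330; d = 1/u = 0.897400
p = (exp((r-q)*dt) - d) / (u - d) = 0.500705
Discount per step: exp(-r*dt) = 0.994018
Stock lattice S(k, i) with i counting down-moves:
  k=0: S(0,0) = 56.9300
  k=1: S(1,0) = 63.4388; S(1,1) = 51.0890
  k=2: S(2,0) = 70.6917; S(2,1) = 56.9300; S(2,2) = 45.8473
  k=3: S(3,0) = 78.7739; S(3,1) = 63.4388; S(3,2) = 51.0890; S(3,3) = 41.1434
  k=4: S(4,0) = 87.7801; S(4,1) = 70.6917; S(4,2) = 56.9300; S(4,3) = 45.8473; S(4,4) = 36.9221
Terminal payoffs V(N, i) = max(S_T - K, 0):
  V(4,0) = 35.990128; V(4,1) = 18.901744; V(4,2) = 5.140000; V(4,3) = 0.000000; V(4,4) = 0.000000
Backward induction: V(k, i) = exp(-r*dt) * [p * V(k+1, i) + (1-p) * V(k+1, i+1)]; then take max(V_cont, immediate exercise) for American.
  V(3,0) = exp(-r*dt) * [p*35.990128 + (1-p)*18.901744] = 27.293729; exercise = 26.983919; V(3,0) = max -> 27.293729
  V(3,1) = exp(-r*dt) * [p*18.901744 + (1-p)*5.140000] = 11.958607; exercise = 11.648797; V(3,1) = max -> 11.958607
  V(3,2) = exp(-r*dt) * [p*5.140000 + (1-p)*0.000000] = 2.558228; exercise = 0.000000; V(3,2) = max -> 2.558228
  V(3,3) = exp(-r*dt) * [p*0.000000 + (1-p)*0.000000] = 0.000000; exercise = 0.000000; V(3,3) = max -> 0.000000
  V(2,0) = exp(-r*dt) * [p*27.293729 + (1-p)*11.958607] = 19.519510; exercise = 18.901744; V(2,0) = max -> 19.519510
  V(2,1) = exp(-r*dt) * [p*11.958607 + (1-p)*2.558228] = 7.221585; exercise = 5.140000; V(2,1) = max -> 7.221585
  V(2,2) = exp(-r*dt) * [p*2.558228 + (1-p)*0.000000] = 1.273255; exercise = 0.000000; V(2,2) = max -> 1.273255
  V(1,0) = exp(-r*dt) * [p*19.519510 + (1-p)*7.221585] = 13.299183; exercise = 11.648797; V(1,0) = max -> 13.299183
  V(1,1) = exp(-r*dt) * [p*7.221585 + (1-p)*1.273255] = 4.226180; exercise = 0.000000; V(1,1) = max -> 4.226180
  V(0,0) = exp(-r*dt) * [p*13.299183 + (1-p)*4.226180] = 8.716621; exercise = 5.140000; V(0,0) = max -> 8.716621


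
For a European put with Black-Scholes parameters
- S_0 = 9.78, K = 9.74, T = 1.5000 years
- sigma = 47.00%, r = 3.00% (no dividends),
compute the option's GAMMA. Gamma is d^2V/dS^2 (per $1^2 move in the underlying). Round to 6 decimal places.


d1 = 0.3731100411; d2 = -0.2025200484
phi(d1) = 0.3721180693; exp(-qT) = 1.0000000000; exp(-rT) = 0.9559974818
Gamma = exp(-qT) * phi(d1) / (S * sigma * sqrt(T)) = 1.0000000000 * 0.3721180693 / (9.7800 * 0.4700 * 1.2247448714) = 0.066100

Answer: Gamma = 0.066100


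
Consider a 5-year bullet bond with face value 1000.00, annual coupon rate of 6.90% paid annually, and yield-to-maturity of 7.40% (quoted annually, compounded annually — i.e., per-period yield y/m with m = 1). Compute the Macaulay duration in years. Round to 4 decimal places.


Coupon per period c = face * coupon_rate / m = 69.000000
Periods per year m = 1; per-period yield y/m = 0.074000
Number of cashflows N = 5
Cashflows (t years, CF_t, discount factor 1/(1+y/m)^(m*t), PV):
  t = 1.0000: CF_t = 69.000000, DF = 0.931099, PV = 64.245810
  t = 2.0000: CF_t = 69.000000, DF = 0.866945, PV = 59.819190
  t = 3.0000: CF_t = 69.000000, DF = 0.807211, PV = 55.697570
  t = 4.0000: CF_t = 69.000000, DF = 0.751593, PV = 51.859935
  t = 5.0000: CF_t = 1069.000000, DF = 0.699808, PV = 748.094218
Price P = sum_t PV_t = 979.716723
Macaulay numerator sum_t t * PV_t:
  t * PV_t at t = 1.0000: 64.245810
  t * PV_t at t = 2.0000: 119.638380
  t * PV_t at t = 3.0000: 167.092709
  t * PV_t at t = 4.0000: 207.439739
  t * PV_t at t = 5.0000: 3740.471092
Macaulay duration D = (sum_t t * PV_t) / P = 4298.887731 / 979.716723 = 4.387888

Answer: Macaulay duration = 4.3879 years


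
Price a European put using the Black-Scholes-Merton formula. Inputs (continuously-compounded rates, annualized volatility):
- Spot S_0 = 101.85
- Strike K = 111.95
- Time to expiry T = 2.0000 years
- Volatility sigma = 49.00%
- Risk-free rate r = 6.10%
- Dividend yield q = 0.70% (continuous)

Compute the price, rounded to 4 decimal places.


Answer: Price = 26.3718

Derivation:
d1 = (ln(S/K) + (r - q + 0.5*sigma^2) * T) / (sigma * sqrt(T)) = 0.36588995
d2 = d1 - sigma * sqrt(T) = -0.32707470
exp(-rT) = 0.88514837; exp(-qT) = 0.98609754
P = K * exp(-rT) * N(-d2) - S_0 * exp(-qT) * N(-d1)
N(-d1) = 0.35722360; N(-d2) = 0.62819430
P = 111.9500 * 0.88514837 * 0.62819430 - 101.8500 * 0.98609754 * 0.35722360 = 26.3718


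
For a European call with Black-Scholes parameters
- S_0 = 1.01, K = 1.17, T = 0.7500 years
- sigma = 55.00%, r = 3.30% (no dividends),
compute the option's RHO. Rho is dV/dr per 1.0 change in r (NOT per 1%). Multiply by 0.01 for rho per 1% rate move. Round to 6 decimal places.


d1 = -0.0186136004; d2 = -0.4949275725
phi(d1) = 0.3988731764; exp(-qT) = 1.0000000000; exp(-rT) = 0.9755537700
N(d2) = 0.3103256234
Rho = K*T*exp(-rT)*N(d2) = 1.1700 * 0.7500 * 0.9755537700 * 0.3103256234 = 0.265654

Answer: Rho = 0.265654


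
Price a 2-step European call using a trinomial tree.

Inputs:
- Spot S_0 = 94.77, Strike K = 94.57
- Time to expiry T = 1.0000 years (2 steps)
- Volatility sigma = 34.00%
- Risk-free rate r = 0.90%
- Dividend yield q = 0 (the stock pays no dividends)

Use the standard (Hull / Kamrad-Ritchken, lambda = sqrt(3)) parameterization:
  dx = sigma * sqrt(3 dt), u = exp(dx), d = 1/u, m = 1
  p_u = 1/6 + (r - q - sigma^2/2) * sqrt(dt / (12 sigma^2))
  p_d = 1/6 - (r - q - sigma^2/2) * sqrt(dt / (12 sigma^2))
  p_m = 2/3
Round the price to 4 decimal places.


Answer: Price = V(0,0) = 11.3277

Derivation:
dt = T/N = 0.500000; dx = sigma*sqrt(3*dt) = 0.416413
u = exp(dx) = 1.516512; d = 1/u = 0.659408
p_u = 0.137369, p_m = 0.666667, p_d = 0.195964
Discount per step: exp(-r*dt) = 0.995510
Stock lattice S(k, j) with j the centered position index:
  k=0: S(0,+0) = 94.7700
  k=1: S(1,-1) = 62.4921; S(1,+0) = 94.7700; S(1,+1) = 143.7199
  k=2: S(2,-2) = 41.2078; S(2,-1) = 62.4921; S(2,+0) = 94.7700; S(2,+1) = 143.7199; S(2,+2) = 217.9530
Terminal payoffs V(N, j) = max(S_T - K, 0):
  V(2,-2) = 0.000000; V(2,-1) = 0.000000; V(2,+0) = 0.200000; V(2,+1) = 49.149885; V(2,+2) = 123.382994
Backward induction: V(k, j) = exp(-r*dt) * [p_u * V(k+1, j+1) + p_m * V(k+1, j) + p_d * V(k+1, j-1)]
  V(1,-1) = exp(-r*dt) * [p_u*0.200000 + p_m*0.000000 + p_d*0.000000] = 0.027350
  V(1,+0) = exp(-r*dt) * [p_u*49.149885 + p_m*0.200000 + p_d*0.000000] = 6.854084
  V(1,+1) = exp(-r*dt) * [p_u*123.382994 + p_m*49.149885 + p_d*0.200000] = 49.531369
  V(0,+0) = exp(-r*dt) * [p_u*49.531369 + p_m*6.854084 + p_d*0.027350] = 11.327726


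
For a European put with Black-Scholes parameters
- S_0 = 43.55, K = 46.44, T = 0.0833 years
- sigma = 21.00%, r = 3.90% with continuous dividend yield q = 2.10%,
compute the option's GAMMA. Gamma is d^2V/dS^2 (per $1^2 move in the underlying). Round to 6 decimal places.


Answer: Gamma = 0.091050

Derivation:
d1 = -1.0050426924; d2 = -1.0656523451
phi(d1) = 0.2407505509; exp(-qT) = 0.9982522291; exp(-rT) = 0.9967565713
Gamma = exp(-qT) * phi(d1) / (S * sigma * sqrt(T)) = 0.9982522291 * 0.2407505509 / (43.5500 * 0.2100 * 0.2886173938) = 0.091050


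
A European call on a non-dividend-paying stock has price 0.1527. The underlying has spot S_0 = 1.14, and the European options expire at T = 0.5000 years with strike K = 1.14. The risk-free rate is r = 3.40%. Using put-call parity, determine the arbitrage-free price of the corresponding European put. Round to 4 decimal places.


Put-call parity: C - P = S_0 * exp(-qT) - K * exp(-rT).
S_0 * exp(-qT) = 1.1400 * 1.00000000 = 1.14000000
K * exp(-rT) = 1.1400 * 0.98314368 = 1.12078380
P = C - S*exp(-qT) + K*exp(-rT)
P = 0.1527 - 1.14000000 + 1.12078380 = 0.1335

Answer: Put price = 0.1335


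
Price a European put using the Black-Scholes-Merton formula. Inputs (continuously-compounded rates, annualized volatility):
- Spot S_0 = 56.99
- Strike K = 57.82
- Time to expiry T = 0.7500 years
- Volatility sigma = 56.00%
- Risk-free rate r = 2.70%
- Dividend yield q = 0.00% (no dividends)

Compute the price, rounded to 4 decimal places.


d1 = (ln(S/K) + (r - q + 0.5*sigma^2) * T) / (sigma * sqrt(T)) = 0.25442811
d2 = d1 - sigma * sqrt(T) = -0.23054611
exp(-rT) = 0.97995365; exp(-qT) = 1.00000000
P = K * exp(-rT) * N(-d2) - S_0 * exp(-qT) * N(-d1)
N(-d1) = 0.39958242; N(-d2) = 0.59116628
P = 57.8200 * 0.97995365 * 0.59116628 - 56.9900 * 1.00000000 * 0.39958242 = 10.7238

Answer: Price = 10.7238


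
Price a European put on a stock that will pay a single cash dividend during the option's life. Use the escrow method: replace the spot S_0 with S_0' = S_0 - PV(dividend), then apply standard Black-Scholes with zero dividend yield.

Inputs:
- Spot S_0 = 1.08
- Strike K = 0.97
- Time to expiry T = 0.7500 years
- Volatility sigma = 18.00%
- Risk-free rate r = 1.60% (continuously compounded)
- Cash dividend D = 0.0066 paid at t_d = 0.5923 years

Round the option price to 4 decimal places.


Answer: Price = 0.0215

Derivation:
PV(D) = D * exp(-r * t_d) = 0.0066 * 0.99056796 = 0.00653775
S_0' = S_0 - PV(D) = 1.0800 - 0.00653775 = 1.07346225
d1 = (ln(S_0'/K) + (r + sigma^2/2)*T) / (sigma*sqrt(T)) = 0.80507249
d2 = d1 - sigma*sqrt(T) = 0.64918792
exp(-rT) = 0.98807171
N(-d1) = 0.21038892; N(-d2) = 0.25810846
P = K * exp(-rT) * N(-d2) - S_0' * N(-d1) = 0.9700 * 0.98807171 * 0.25810846 - 1.07346225 * 0.21038892 = 0.0215


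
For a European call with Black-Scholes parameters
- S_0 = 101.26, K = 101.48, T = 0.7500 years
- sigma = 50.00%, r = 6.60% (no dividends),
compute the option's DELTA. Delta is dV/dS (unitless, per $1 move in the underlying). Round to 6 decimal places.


d1 = 0.3258096846; d2 = -0.1072030173
phi(d1) = 0.3783201408; exp(-qT) = 1.0000000000; exp(-rT) = 0.9517051581
N(d1) = 0.6277158245
Delta = exp(-qT) * N(d1) = 1.0000000000 * 0.6277158245 = 0.627716

Answer: Delta = 0.627716


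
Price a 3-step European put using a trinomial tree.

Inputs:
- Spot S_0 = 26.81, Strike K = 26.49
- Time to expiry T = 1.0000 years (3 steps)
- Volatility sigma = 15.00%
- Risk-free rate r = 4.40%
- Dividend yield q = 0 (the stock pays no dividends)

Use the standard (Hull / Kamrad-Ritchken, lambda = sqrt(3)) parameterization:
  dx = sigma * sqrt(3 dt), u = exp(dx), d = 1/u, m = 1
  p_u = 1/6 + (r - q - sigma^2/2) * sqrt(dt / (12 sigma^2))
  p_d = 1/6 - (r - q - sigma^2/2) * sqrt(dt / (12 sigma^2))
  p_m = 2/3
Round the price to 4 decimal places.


Answer: Price = V(0,0) = 0.8365

Derivation:
dt = T/N = 0.333333; dx = sigma*sqrt(3*dt) = 0.150000
u = exp(dx) = 1.161834; d = 1/u = 0.860708
p_u = 0.203056, p_m = 0.666667, p_d = 0.130278
Discount per step: exp(-r*dt) = 0.985440
Stock lattice S(k, j) with j the centered position index:
  k=0: S(0,+0) = 26.8100
  k=1: S(1,-1) = 23.0756; S(1,+0) = 26.8100; S(1,+1) = 31.1488
  k=2: S(2,-2) = 19.8613; S(2,-1) = 23.0756; S(2,+0) = 26.8100; S(2,+1) = 31.1488; S(2,+2) = 36.1897
  k=3: S(3,-3) = 17.0948; S(3,-2) = 19.8613; S(3,-1) = 23.0756; S(3,+0) = 26.8100; S(3,+1) = 31.1488; S(3,+2) = 36.1897; S(3,+3) = 42.0464
Terminal payoffs V(N, j) = max(K - S_T, 0):
  V(3,-3) = 9.395189; V(3,-2) = 6.628664; V(3,-1) = 3.414419; V(3,+0) = 0.000000; V(3,+1) = 0.000000; V(3,+2) = 0.000000; V(3,+3) = 0.000000
Backward induction: V(k, j) = exp(-r*dt) * [p_u * V(k+1, j+1) + p_m * V(k+1, j) + p_d * V(k+1, j-1)]
  V(2,-2) = exp(-r*dt) * [p_u*3.414419 + p_m*6.628664 + p_d*9.395189] = 6.244154
  V(2,-1) = exp(-r*dt) * [p_u*0.000000 + p_m*3.414419 + p_d*6.628664] = 3.094132
  V(2,+0) = exp(-r*dt) * [p_u*0.000000 + p_m*0.000000 + p_d*3.414419] = 0.438346
  V(2,+1) = exp(-r*dt) * [p_u*0.000000 + p_m*0.000000 + p_d*0.000000] = 0.000000
  V(2,+2) = exp(-r*dt) * [p_u*0.000000 + p_m*0.000000 + p_d*0.000000] = 0.000000
  V(1,-1) = exp(-r*dt) * [p_u*0.438346 + p_m*3.094132 + p_d*6.244154] = 2.922065
  V(1,+0) = exp(-r*dt) * [p_u*0.000000 + p_m*0.438346 + p_d*3.094132] = 0.685204
  V(1,+1) = exp(-r*dt) * [p_u*0.000000 + p_m*0.000000 + p_d*0.438346] = 0.056275
  V(0,+0) = exp(-r*dt) * [p_u*0.056275 + p_m*0.685204 + p_d*2.922065] = 0.836550


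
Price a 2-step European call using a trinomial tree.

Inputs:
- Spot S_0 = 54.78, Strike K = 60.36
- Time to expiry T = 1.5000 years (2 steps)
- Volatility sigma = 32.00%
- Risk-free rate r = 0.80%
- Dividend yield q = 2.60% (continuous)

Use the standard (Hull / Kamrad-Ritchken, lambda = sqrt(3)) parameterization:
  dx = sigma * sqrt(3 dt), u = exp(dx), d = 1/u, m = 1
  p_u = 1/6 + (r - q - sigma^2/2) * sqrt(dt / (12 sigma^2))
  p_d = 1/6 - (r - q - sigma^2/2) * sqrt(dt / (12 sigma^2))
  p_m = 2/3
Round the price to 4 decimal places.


dt = T/N = 0.750000; dx = sigma*sqrt(3*dt) = 0.480000
u = exp(dx) = 1.616074; d = 1/u = 0.618783
p_u = 0.112604, p_m = 0.666667, p_d = 0.220729
Discount per step: exp(-r*dt) = 0.994018
Stock lattice S(k, j) with j the centered position index:
  k=0: S(0,+0) = 54.7800
  k=1: S(1,-1) = 33.8970; S(1,+0) = 54.7800; S(1,+1) = 88.5286
  k=2: S(2,-2) = 20.9749; S(2,-1) = 33.8970; S(2,+0) = 54.7800; S(2,+1) = 88.5286; S(2,+2) = 143.0687
Terminal payoffs V(N, j) = max(S_T - K, 0):
  V(2,-2) = 0.000000; V(2,-1) = 0.000000; V(2,+0) = 0.000000; V(2,+1) = 28.168556; V(2,+2) = 82.708733
Backward induction: V(k, j) = exp(-r*dt) * [p_u * V(k+1, j+1) + p_m * V(k+1, j) + p_d * V(k+1, j-1)]
  V(1,-1) = exp(-r*dt) * [p_u*0.000000 + p_m*0.000000 + p_d*0.000000] = 0.000000
  V(1,+0) = exp(-r*dt) * [p_u*28.168556 + p_m*0.000000 + p_d*0.000000] = 3.152922
  V(1,+1) = exp(-r*dt) * [p_u*82.708733 + p_m*28.168556 + p_d*0.000000] = 27.924335
  V(0,+0) = exp(-r*dt) * [p_u*27.924335 + p_m*3.152922 + p_d*0.000000] = 5.214961

Answer: Price = V(0,0) = 5.2150


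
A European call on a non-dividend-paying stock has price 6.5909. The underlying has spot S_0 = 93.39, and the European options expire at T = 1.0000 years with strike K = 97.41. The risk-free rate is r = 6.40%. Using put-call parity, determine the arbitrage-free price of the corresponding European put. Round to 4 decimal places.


Put-call parity: C - P = S_0 * exp(-qT) - K * exp(-rT).
S_0 * exp(-qT) = 93.3900 * 1.00000000 = 93.39000000
K * exp(-rT) = 97.4100 * 0.93800500 = 91.37106700
P = C - S*exp(-qT) + K*exp(-rT)
P = 6.5909 - 93.39000000 + 91.37106700 = 4.5720

Answer: Put price = 4.5720


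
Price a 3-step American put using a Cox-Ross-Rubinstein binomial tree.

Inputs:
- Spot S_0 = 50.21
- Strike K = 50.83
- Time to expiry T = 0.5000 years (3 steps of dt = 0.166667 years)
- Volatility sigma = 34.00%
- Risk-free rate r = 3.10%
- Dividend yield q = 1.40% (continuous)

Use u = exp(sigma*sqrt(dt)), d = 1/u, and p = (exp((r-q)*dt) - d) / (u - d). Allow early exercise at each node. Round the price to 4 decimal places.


dt = T/N = 0.166667
u = exp(sigma*sqrt(dt)) = 1.148899; d = 1/u = 0.870398
p = (exp((r-q)*dt) - d) / (u - d) = 0.475542
Discount per step: exp(-r*dt) = 0.994847
Stock lattice S(k, i) with i counting down-moves:
  k=0: S(0,0) = 50.2100
  k=1: S(1,0) = 57.6862; S(1,1) = 43.7027
  k=2: S(2,0) = 66.2757; S(2,1) = 50.2100; S(2,2) = 38.0387
  k=3: S(3,0) = 76.1441; S(3,1) = 57.6862; S(3,2) = 43.7027; S(3,3) = 33.1089
Terminal payoffs V(N, i) = max(K - S_T, 0):
  V(3,0) = 0.000000; V(3,1) = 0.000000; V(3,2) = 7.127304; V(3,3) = 17.721139
Backward induction: V(k, i) = exp(-r*dt) * [p * V(k+1, i) + (1-p) * V(k+1, i+1)]; then take max(V_cont, immediate exercise) for American.
  V(2,0) = exp(-r*dt) * [p*0.000000 + (1-p)*0.000000] = 0.000000; exercise = 0.000000; V(2,0) = max -> 0.000000
  V(2,1) = exp(-r*dt) * [p*0.000000 + (1-p)*7.127304] = 3.718706; exercise = 0.620000; V(2,1) = max -> 3.718706
  V(2,2) = exp(-r*dt) * [p*7.127304 + (1-p)*17.721139] = 12.617959; exercise = 12.791250; V(2,2) = max -> 12.791250
  V(1,0) = exp(-r*dt) * [p*0.000000 + (1-p)*3.718706] = 1.940253; exercise = 0.000000; V(1,0) = max -> 1.940253
  V(1,1) = exp(-r*dt) * [p*3.718706 + (1-p)*12.791250] = 8.433186; exercise = 7.127304; V(1,1) = max -> 8.433186
  V(0,0) = exp(-r*dt) * [p*1.940253 + (1-p)*8.433186] = 5.317973; exercise = 0.620000; V(0,0) = max -> 5.317973

Answer: Price = V(0,0) = 5.3180


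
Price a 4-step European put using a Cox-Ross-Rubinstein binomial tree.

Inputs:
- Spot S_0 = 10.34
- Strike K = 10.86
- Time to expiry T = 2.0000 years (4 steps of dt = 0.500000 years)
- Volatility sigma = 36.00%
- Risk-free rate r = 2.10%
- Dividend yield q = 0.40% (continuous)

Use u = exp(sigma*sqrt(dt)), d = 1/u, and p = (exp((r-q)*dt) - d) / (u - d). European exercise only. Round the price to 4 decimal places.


dt = T/N = 0.500000
u = exp(sigma*sqrt(dt)) = 1.289892; d = 1/u = 0.775259
p = (exp((r-q)*dt) - d) / (u - d) = 0.453289
Discount per step: exp(-r*dt) = 0.989555
Stock lattice S(k, i) with i counting down-moves:
  k=0: S(0,0) = 10.3400
  k=1: S(1,0) = 13.3375; S(1,1) = 8.0162
  k=2: S(2,0) = 17.2039; S(2,1) = 10.3400; S(2,2) = 6.2146
  k=3: S(3,0) = 22.1912; S(3,1) = 13.3375; S(3,2) = 8.0162; S(3,3) = 4.8179
  k=4: S(4,0) = 28.6242; S(4,1) = 17.2039; S(4,2) = 10.3400; S(4,3) = 6.2146; S(4,4) = 3.7351
Terminal payoffs V(N, i) = max(K - S_T, 0):
  V(4,0) = 0.000000; V(4,1) = 0.000000; V(4,2) = 0.520000; V(4,3) = 4.645390; V(4,4) = 7.124857
Backward induction: V(k, i) = exp(-r*dt) * [p * V(k+1, i) + (1-p) * V(k+1, i+1)].
  V(3,0) = exp(-r*dt) * [p*0.000000 + (1-p)*0.000000] = 0.000000
  V(3,1) = exp(-r*dt) * [p*0.000000 + (1-p)*0.520000] = 0.281320
  V(3,2) = exp(-r*dt) * [p*0.520000 + (1-p)*4.645390] = 2.746407
  V(3,3) = exp(-r*dt) * [p*4.645390 + (1-p)*7.124857] = 5.938262
  V(2,0) = exp(-r*dt) * [p*0.000000 + (1-p)*0.281320] = 0.152195
  V(2,1) = exp(-r*dt) * [p*0.281320 + (1-p)*2.746407] = 1.611996
  V(2,2) = exp(-r*dt) * [p*2.746407 + (1-p)*5.938262] = 4.444517
  V(1,0) = exp(-r*dt) * [p*0.152195 + (1-p)*1.611996] = 0.940358
  V(1,1) = exp(-r*dt) * [p*1.611996 + (1-p)*4.444517] = 3.127554
  V(0,0) = exp(-r*dt) * [p*0.940358 + (1-p)*3.127554] = 2.113811

Answer: Price = V(0,0) = 2.1138


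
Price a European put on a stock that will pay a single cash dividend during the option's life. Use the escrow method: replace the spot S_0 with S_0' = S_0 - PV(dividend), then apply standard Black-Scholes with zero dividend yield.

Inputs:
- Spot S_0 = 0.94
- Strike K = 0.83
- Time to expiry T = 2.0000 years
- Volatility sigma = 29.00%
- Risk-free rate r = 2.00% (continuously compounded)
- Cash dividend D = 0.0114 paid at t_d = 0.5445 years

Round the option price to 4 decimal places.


Answer: Price = 0.0840

Derivation:
PV(D) = D * exp(-r * t_d) = 0.0114 * 0.98916908 = 0.01127653
S_0' = S_0 - PV(D) = 0.9400 - 0.01127653 = 0.92872347
d1 = (ln(S_0'/K) + (r + sigma^2/2)*T) / (sigma*sqrt(T)) = 0.57662201
d2 = d1 - sigma*sqrt(T) = 0.16650007
exp(-rT) = 0.96078944
N(-d1) = 0.28209741; N(-d2) = 0.43388171
P = K * exp(-rT) * N(-d2) - S_0' * N(-d1) = 0.8300 * 0.96078944 * 0.43388171 - 0.92872347 * 0.28209741 = 0.0840


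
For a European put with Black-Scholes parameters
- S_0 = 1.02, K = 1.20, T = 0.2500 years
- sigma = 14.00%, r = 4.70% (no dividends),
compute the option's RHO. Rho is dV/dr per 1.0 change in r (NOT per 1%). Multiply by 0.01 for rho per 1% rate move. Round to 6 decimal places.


d1 = -2.1188418500; d2 = -2.1888418500
phi(d1) = 0.0422697353; exp(-qT) = 1.0000000000; exp(-rT) = 0.9883187617
N(-d2) = 0.9856958316
Rho = -K*T*exp(-rT)*N(-d2) = -1.2000 * 0.2500 * 0.9883187617 * 0.9856958316 = -0.292255

Answer: Rho = -0.292255


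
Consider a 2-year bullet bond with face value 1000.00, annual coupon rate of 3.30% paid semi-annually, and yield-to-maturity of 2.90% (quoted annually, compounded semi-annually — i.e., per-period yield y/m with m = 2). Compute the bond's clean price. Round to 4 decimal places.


Answer: Price = 1007.7182

Derivation:
Coupon per period c = face * coupon_rate / m = 16.500000
Periods per year m = 2; per-period yield y/m = 0.014500
Number of cashflows N = 4
Cashflows (t years, CF_t, discount factor 1/(1+y/m)^(m*t), PV):
  t = 0.5000: CF_t = 16.500000, DF = 0.985707, PV = 16.264170
  t = 1.0000: CF_t = 16.500000, DF = 0.971619, PV = 16.031710
  t = 1.5000: CF_t = 16.500000, DF = 0.957732, PV = 15.802572
  t = 2.0000: CF_t = 1016.500000, DF = 0.944043, PV = 959.619750
Price P = sum_t PV_t = 1007.718201


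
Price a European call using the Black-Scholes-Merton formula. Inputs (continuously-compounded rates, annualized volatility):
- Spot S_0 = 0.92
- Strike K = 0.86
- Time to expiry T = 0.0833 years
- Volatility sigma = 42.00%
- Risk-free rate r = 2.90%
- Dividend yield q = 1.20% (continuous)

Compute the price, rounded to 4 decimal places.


d1 = (ln(S/K) + (r - q + 0.5*sigma^2) * T) / (sigma * sqrt(T)) = 0.62864938
d2 = d1 - sigma * sqrt(T) = 0.50743007
exp(-rT) = 0.99758722; exp(-qT) = 0.99900090
C = S_0 * exp(-qT) * N(d1) - K * exp(-rT) * N(d2)
N(d1) = 0.73521069; N(d2) = 0.69407345
C = 0.9200 * 0.99900090 * 0.73521069 - 0.8600 * 0.99758722 * 0.69407345 = 0.0803

Answer: Price = 0.0803


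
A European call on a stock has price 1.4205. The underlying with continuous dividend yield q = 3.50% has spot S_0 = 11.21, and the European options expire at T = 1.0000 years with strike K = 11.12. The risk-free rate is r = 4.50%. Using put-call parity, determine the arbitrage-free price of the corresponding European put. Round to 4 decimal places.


Answer: Put price = 1.2268

Derivation:
Put-call parity: C - P = S_0 * exp(-qT) - K * exp(-rT).
S_0 * exp(-qT) = 11.2100 * 0.96560542 = 10.82443672
K * exp(-rT) = 11.1200 * 0.95599748 = 10.63069200
P = C - S*exp(-qT) + K*exp(-rT)
P = 1.4205 - 10.82443672 + 10.63069200 = 1.2268


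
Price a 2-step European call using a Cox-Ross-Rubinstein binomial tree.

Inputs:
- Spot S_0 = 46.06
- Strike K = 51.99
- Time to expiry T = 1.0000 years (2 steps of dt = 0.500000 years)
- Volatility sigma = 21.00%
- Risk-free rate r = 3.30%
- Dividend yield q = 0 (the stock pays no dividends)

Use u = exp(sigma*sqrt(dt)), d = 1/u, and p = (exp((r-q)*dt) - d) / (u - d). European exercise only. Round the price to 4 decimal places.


Answer: Price = V(0,0) = 2.6031

Derivation:
dt = T/N = 0.500000
u = exp(sigma*sqrt(dt)) = 1.160084; d = 1/u = 0.862007
p = (exp((r-q)*dt) - d) / (u - d) = 0.518759
Discount per step: exp(-r*dt) = 0.983635
Stock lattice S(k, i) with i counting down-moves:
  k=0: S(0,0) = 46.0600
  k=1: S(1,0) = 53.4335; S(1,1) = 39.7040
  k=2: S(2,0) = 61.9873; S(2,1) = 46.0600; S(2,2) = 34.2251
Terminal payoffs V(N, i) = max(S_T - K, 0):
  V(2,0) = 9.997313; V(2,1) = 0.000000; V(2,2) = 0.000000
Backward induction: V(k, i) = exp(-r*dt) * [p * V(k+1, i) + (1-p) * V(k+1, i+1)].
  V(1,0) = exp(-r*dt) * [p*9.997313 + (1-p)*0.000000] = 5.101325
  V(1,1) = exp(-r*dt) * [p*0.000000 + (1-p)*0.000000] = 0.000000
  V(0,0) = exp(-r*dt) * [p*5.101325 + (1-p)*0.000000] = 2.603051


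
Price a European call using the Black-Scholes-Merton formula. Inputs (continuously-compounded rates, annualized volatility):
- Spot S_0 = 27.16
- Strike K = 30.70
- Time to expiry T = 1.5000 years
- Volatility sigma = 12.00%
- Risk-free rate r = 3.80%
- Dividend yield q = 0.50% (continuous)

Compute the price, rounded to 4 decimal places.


d1 = (ln(S/K) + (r - q + 0.5*sigma^2) * T) / (sigma * sqrt(T)) = -0.42333546
d2 = d1 - sigma * sqrt(T) = -0.57030484
exp(-rT) = 0.94459407; exp(-qT) = 0.99252805
C = S_0 * exp(-qT) * N(d1) - K * exp(-rT) * N(d2)
N(d1) = 0.33602526; N(d2) = 0.28423548
C = 27.1600 * 0.99252805 * 0.33602526 - 30.7000 * 0.94459407 * 0.28423548 = 0.8157

Answer: Price = 0.8157


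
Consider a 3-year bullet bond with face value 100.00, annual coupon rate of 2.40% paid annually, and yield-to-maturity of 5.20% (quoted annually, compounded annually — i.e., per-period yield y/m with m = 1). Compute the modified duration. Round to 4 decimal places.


Coupon per period c = face * coupon_rate / m = 2.400000
Periods per year m = 1; per-period yield y/m = 0.052000
Number of cashflows N = 3
Cashflows (t years, CF_t, discount factor 1/(1+y/m)^(m*t), PV):
  t = 1.0000: CF_t = 2.400000, DF = 0.950570, PV = 2.281369
  t = 2.0000: CF_t = 2.400000, DF = 0.903584, PV = 2.168602
  t = 3.0000: CF_t = 102.400000, DF = 0.858920, PV = 87.953421
Price P = sum_t PV_t = 92.403392
First compute Macaulay numerator sum_t t * PV_t:
  t * PV_t at t = 1.0000: 2.281369
  t * PV_t at t = 2.0000: 4.337203
  t * PV_t at t = 3.0000: 263.860264
Macaulay duration D = 270.478835 / 92.403392 = 2.927153
Modified duration = D / (1 + y/m) = 2.927153 / (1 + 0.052000) = 2.782465

Answer: Modified duration = 2.7825


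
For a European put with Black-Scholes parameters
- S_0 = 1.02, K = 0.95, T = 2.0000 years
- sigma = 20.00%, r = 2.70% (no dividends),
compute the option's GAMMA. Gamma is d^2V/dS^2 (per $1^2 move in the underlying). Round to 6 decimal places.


d1 = 0.5837022288; d2 = 0.3008595164
phi(d1) = 0.3364543908; exp(-qT) = 1.0000000000; exp(-rT) = 0.9474321065
Gamma = exp(-qT) * phi(d1) / (S * sigma * sqrt(T)) = 1.0000000000 * 0.3364543908 / (1.0200 * 0.2000 * 1.4142135624) = 1.166221

Answer: Gamma = 1.166221


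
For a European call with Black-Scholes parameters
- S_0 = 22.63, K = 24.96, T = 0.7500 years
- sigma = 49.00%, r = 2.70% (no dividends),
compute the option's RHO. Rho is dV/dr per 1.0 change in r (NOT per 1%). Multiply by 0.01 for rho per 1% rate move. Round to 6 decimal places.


d1 = 0.0289603989; d2 = -0.3953920490
phi(d1) = 0.3987750181; exp(-qT) = 1.0000000000; exp(-rT) = 0.9799536543
N(d2) = 0.3462767880
Rho = K*T*exp(-rT)*N(d2) = 24.9600 * 0.7500 * 0.9799536543 * 0.3462767880 = 6.352355

Answer: Rho = 6.352355


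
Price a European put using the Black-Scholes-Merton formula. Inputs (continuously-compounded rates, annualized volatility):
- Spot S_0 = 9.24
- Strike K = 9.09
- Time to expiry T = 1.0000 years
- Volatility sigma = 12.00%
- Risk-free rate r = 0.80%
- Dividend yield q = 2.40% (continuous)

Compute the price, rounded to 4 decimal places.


d1 = (ln(S/K) + (r - q + 0.5*sigma^2) * T) / (sigma * sqrt(T)) = 0.06305815
d2 = d1 - sigma * sqrt(T) = -0.05694185
exp(-rT) = 0.99203191; exp(-qT) = 0.97628571
P = K * exp(-rT) * N(-d2) - S_0 * exp(-qT) * N(-d1)
N(-d1) = 0.47486010; N(-d2) = 0.52270424
P = 9.0900 * 0.99203191 * 0.52270424 - 9.2400 * 0.97628571 * 0.47486010 = 0.4299

Answer: Price = 0.4299


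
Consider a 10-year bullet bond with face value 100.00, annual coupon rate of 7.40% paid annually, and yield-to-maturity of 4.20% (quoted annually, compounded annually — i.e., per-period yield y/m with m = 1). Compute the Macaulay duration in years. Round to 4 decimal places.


Coupon per period c = face * coupon_rate / m = 7.400000
Periods per year m = 1; per-period yield y/m = 0.042000
Number of cashflows N = 10
Cashflows (t years, CF_t, discount factor 1/(1+y/m)^(m*t), PV):
  t = 1.0000: CF_t = 7.400000, DF = 0.959693, PV = 7.101727
  t = 2.0000: CF_t = 7.400000, DF = 0.921010, PV = 6.815477
  t = 3.0000: CF_t = 7.400000, DF = 0.883887, PV = 6.540765
  t = 4.0000: CF_t = 7.400000, DF = 0.848260, PV = 6.277126
  t = 5.0000: CF_t = 7.400000, DF = 0.814069, PV = 6.024113
  t = 6.0000: CF_t = 7.400000, DF = 0.781257, PV = 5.781299
  t = 7.0000: CF_t = 7.400000, DF = 0.749766, PV = 5.548271
  t = 8.0000: CF_t = 7.400000, DF = 0.719545, PV = 5.324637
  t = 9.0000: CF_t = 7.400000, DF = 0.690543, PV = 5.110016
  t = 10.0000: CF_t = 107.400000, DF = 0.662709, PV = 71.174937
Price P = sum_t PV_t = 125.698369
Macaulay numerator sum_t t * PV_t:
  t * PV_t at t = 1.0000: 7.101727
  t * PV_t at t = 2.0000: 13.630955
  t * PV_t at t = 3.0000: 19.622296
  t * PV_t at t = 4.0000: 25.108504
  t * PV_t at t = 5.0000: 30.120566
  t * PV_t at t = 6.0000: 34.687792
  t * PV_t at t = 7.0000: 38.837899
  t * PV_t at t = 8.0000: 42.597092
  t * PV_t at t = 9.0000: 45.990143
  t * PV_t at t = 10.0000: 711.749371
Macaulay duration D = (sum_t t * PV_t) / P = 969.446345 / 125.698369 = 7.712482

Answer: Macaulay duration = 7.7125 years


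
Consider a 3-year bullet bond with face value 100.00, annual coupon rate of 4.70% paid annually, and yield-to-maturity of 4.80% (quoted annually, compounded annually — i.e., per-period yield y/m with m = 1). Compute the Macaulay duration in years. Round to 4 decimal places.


Coupon per period c = face * coupon_rate / m = 4.700000
Periods per year m = 1; per-period yield y/m = 0.048000
Number of cashflows N = 3
Cashflows (t years, CF_t, discount factor 1/(1+y/m)^(m*t), PV):
  t = 1.0000: CF_t = 4.700000, DF = 0.954198, PV = 4.484733
  t = 2.0000: CF_t = 4.700000, DF = 0.910495, PV = 4.279325
  t = 3.0000: CF_t = 104.700000, DF = 0.868793, PV = 90.962593
Price P = sum_t PV_t = 99.726651
Macaulay numerator sum_t t * PV_t:
  t * PV_t at t = 1.0000: 4.484733
  t * PV_t at t = 2.0000: 8.558650
  t * PV_t at t = 3.0000: 272.887780
Macaulay duration D = (sum_t t * PV_t) / P = 285.931163 / 99.726651 = 2.867149

Answer: Macaulay duration = 2.8671 years
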